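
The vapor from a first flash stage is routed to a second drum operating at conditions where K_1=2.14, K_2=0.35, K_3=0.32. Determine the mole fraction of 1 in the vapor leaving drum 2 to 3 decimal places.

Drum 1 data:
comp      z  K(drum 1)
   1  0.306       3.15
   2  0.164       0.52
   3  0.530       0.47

y_1 (drum 2) = 0.794

Drum 1:
Material balance + equilibrium reduce to Σ zᵢ(Kᵢ−1)/(1+ψ₁(Kᵢ−1)) = 0.
Check two-phase: ΣzᵢKᵢ = 1.298 > 1 and Σzᵢ/Kᵢ = 1.540 > 1, so g(0) = 0.298 > 0 and g(1) = -0.540 < 0.
Iterate (Newton) starting at ψ₁ = 0.5:
  ψ₁ = 0.500: g = -0.1687, g' = -0.670 → ψ₁ = 0.248
  ψ₁ = 0.248: g = 0.0163, g' = -0.848 → ψ₁ = 0.267
  ψ₁ = 0.267: g = 0.0002, g' = -0.822 → ψ₁ = 0.268
Converged at ψ₁ = 0.268.
Drum-1 compositions:
  1: x = 0.194, y = 0.612
  2: x = 0.188, y = 0.098
  3: x = 0.618, y = 0.290
Drum-2 feed = drum-1 vapor: z₂ = (0.6119, 0.0978, 0.2903).
Drum 2:
Material balance + equilibrium reduce to Σ zᵢ(Kᵢ−1)/(1+ψ₂(Kᵢ−1)) = 0.
g(0) = ΣzᵢKᵢ − 1 = 0.437 and g(1) = 1 − Σzᵢ/Kᵢ = -0.473, so a root lies in (0, 1).
Iterate (Newton) starting at ψ₂ = 0.5:
  ψ₂ = 0.500: g = 0.0510, g' = -0.721 → ψ₂ = 0.571
  ψ₂ = 0.571: g = -0.0011, g' = -0.755 → ψ₂ = 0.569
Converged at ψ₂ = 0.569.
  1: x = 0.371, y = 0.794
  2: x = 0.155, y = 0.054
  3: x = 0.474, y = 0.152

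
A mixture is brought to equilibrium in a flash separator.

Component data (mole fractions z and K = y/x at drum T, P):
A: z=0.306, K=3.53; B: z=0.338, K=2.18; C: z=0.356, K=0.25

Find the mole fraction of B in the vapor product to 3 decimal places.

Rachford–Rice: g(β) = Σ zᵢ(Kᵢ−1)/(1+β(Kᵢ−1)) = 0.
g(0) = ΣzᵢKᵢ − 1 = 0.906 and g(1) = 1 − Σzᵢ/Kᵢ = -0.666, so a root lies in (0, 1).
Newton iteration, β⁰ = 0.5:
  β = 0.500: g = 0.1654, g' = -1.081 → β = 0.653
  β = 0.653: g = -0.0062, g' = -1.198 → β = 0.648
Converged at β = 0.648.
Compositions from xᵢ = zᵢ/(1+β(Kᵢ−1)), yᵢ = Kᵢxᵢ:
  A: x = 0.116, y = 0.409
  B: x = 0.192, y = 0.418
  C: x = 0.693, y = 0.173

y_B = 0.418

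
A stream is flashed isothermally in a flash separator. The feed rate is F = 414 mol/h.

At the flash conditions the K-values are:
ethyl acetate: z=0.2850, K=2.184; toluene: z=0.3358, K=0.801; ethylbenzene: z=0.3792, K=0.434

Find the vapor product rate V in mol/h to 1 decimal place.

Let β = V/F and solve Σ zᵢ(Kᵢ−1)/(1+β(Kᵢ−1)) = 0.
g(0) = ΣzᵢKᵢ − 1 = 0.0560 and g(1) = 1 − Σzᵢ/Kᵢ = -0.4235, so a root lies in (0, 1).
Newton iteration, β⁰ = 0.5:
  β = 0.5000: g = -0.16159, g' = -0.4103 → β = 0.1062
  β = 0.1062: g = 0.00313, g' = -0.4667 → β = 0.1129
Converged at β = 0.1129.
Then V = β·F = 0.1129·414 = 46.8 mol/h and L = F − V = 367.2 mol/h.

V = 46.8 mol/h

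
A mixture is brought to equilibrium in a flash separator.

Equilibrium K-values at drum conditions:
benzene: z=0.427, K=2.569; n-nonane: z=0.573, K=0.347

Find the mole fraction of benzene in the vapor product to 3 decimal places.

Newton–Raphson from β = 0.5:
  β = 0.500: g = -0.1801, g' = -0.869 → β = 0.293
  β = 0.293: g = -0.0034, g' = -0.867 → β = 0.289
Converged at β = 0.289.
Compositions from xᵢ = zᵢ/(1+β(Kᵢ−1)), yᵢ = Kᵢxᵢ:
  benzene: x = 0.294, y = 0.755
  n-nonane: x = 0.706, y = 0.245

y_benzene = 0.755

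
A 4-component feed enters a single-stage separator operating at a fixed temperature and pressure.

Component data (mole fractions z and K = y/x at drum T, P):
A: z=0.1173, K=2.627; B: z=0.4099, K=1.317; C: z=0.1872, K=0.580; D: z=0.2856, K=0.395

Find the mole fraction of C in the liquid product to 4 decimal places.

x_C = 0.2006

Rachford–Rice: g(ψ) = Σ zᵢ(Kᵢ−1)/(1+ψ(Kᵢ−1)) = 0.
Check two-phase: ΣzᵢKᵢ = 1.0694 > 1 and Σzᵢ/Kᵢ = 1.4017 > 1, so g(0) = 0.0694 > 0 and g(1) = -0.4017 < 0.
Iterate (Newton) starting at ψ = 0.33:
  ψ = 0.3300: g = -0.06536, g' = -0.3729 → ψ = 0.1547
  ψ = 0.1547: g = 0.00160, g' = -0.4006 → ψ = 0.1587
Converged at ψ = 0.1587.
Compositions from xᵢ = zᵢ/(1+ψ(Kᵢ−1)), yᵢ = Kᵢxᵢ:
  A: x = 0.0932, y = 0.2449
  B: x = 0.3903, y = 0.5140
  C: x = 0.2006, y = 0.1163
  D: x = 0.3159, y = 0.1248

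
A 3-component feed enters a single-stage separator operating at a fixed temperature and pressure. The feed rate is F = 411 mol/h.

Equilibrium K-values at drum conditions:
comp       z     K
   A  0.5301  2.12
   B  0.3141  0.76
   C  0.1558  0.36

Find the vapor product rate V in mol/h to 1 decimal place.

Material balance + equilibrium reduce to Σ zᵢ(Kᵢ−1)/(1+V/F(Kᵢ−1)) = 0.
Feasibility: ΣzᵢKᵢ = 1.4186, Σzᵢ/Kᵢ = 1.0961 — both > 1, two phases present.
Newton–Raphson from V/F = 0.59:
  V/F = 0.5900: g = 0.10946, g' = -0.4304 → V/F = 0.8443
  V/F = 0.8443: g = -0.00634, g' = -0.5062 → V/F = 0.8318
  V/F = 0.8318: g = -0.00005, g' = -0.4983 → V/F = 0.8317
Converged at V/F = 0.8317.
Then V = V/F·F = 0.8317·411 = 341.8 mol/h and L = F − V = 69.2 mol/h.

V = 341.8 mol/h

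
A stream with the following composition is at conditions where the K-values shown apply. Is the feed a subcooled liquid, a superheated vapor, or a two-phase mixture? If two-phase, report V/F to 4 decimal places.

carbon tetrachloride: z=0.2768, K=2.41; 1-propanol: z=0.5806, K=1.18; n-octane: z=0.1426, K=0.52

superheated vapor

ΣzᵢKᵢ = 1.4263; Σzᵢ/Kᵢ = 0.8811.
Since Σzᵢ/Kᵢ < 1 the mixture is above its dew point — single vapor phase.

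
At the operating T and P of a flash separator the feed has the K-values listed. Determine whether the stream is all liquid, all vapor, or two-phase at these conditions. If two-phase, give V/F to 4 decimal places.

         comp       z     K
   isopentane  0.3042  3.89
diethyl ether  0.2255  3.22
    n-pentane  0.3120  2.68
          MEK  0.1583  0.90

all vapor

ΣzᵢKᵢ = 2.8881; Σzᵢ/Kᵢ = 0.4405.
Since Σzᵢ/Kᵢ < 1 the mixture is above its dew point — single vapor phase.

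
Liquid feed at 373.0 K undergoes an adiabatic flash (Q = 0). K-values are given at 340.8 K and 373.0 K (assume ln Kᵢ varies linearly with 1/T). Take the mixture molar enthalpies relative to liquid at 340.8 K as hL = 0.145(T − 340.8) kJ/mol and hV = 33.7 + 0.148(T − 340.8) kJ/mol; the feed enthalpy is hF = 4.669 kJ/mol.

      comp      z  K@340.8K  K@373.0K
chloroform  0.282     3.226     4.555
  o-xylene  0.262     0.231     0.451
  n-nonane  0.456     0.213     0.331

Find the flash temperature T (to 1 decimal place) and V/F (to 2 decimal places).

T = 349.7 K, V/F = 0.10

Adiabatic flash: solve Rachford–Rice at each trial T, then check hF = ψ·hV(T) + (1−ψ)·hL(T).
  T = 340.8 K: K = (3.226, 0.231, 0.213), RR gives ψ = 0.039, H_out = 1.307 kJ/mol
  T = 373.0 K: K = (4.555, 0.451, 0.331), RR gives ψ = 0.248, H_out = 13.063 kJ/mol
  T = 356.9 K: K = (3.863, 0.328, 0.268), RR gives ψ = 0.146, H_out = 7.271 kJ/mol
  T = 348.9 K: K = (3.540, 0.277, 0.240), RR gives ψ = 0.095, H_out = 4.374 kJ/mol
  T = 352.9 K: K = (3.700, 0.301, 0.254), RR gives ψ = 0.121, H_out = 5.833 kJ/mol
  T = 350.9 K: K = (3.619, 0.289, 0.247), RR gives ψ = 0.108, H_out = 5.107 kJ/mol
Linear interpolation between T = 348.9 (H_out = 4.374) and T = 350.9 (H_out = 5.107) on hF = 4.669 gives T ≈ 349.7 K, at which ψ = 0.10.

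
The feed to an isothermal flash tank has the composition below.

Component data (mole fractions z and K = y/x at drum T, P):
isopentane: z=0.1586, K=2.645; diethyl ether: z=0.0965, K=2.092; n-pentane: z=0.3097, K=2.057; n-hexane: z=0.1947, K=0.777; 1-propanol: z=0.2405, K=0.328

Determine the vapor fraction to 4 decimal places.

Rachford–Rice: g(ψ) = Σ zᵢ(Kᵢ−1)/(1+ψ(Kᵢ−1)) = 0.
Feasibility: ΣzᵢKᵢ = 1.4886, Σzᵢ/Kᵢ = 1.2405 — both > 1, two phases present.
Newton–Raphson from ψ = 0.5:
  ψ = 0.5000: g = 0.13322, g' = -0.5841 → ψ = 0.7281
  ψ = 0.7281: g = -0.00587, g' = -0.6652 → ψ = 0.7193
  ψ = 0.7193: g = -0.00003, g' = -0.6584 → ψ = 0.7192
Converged at ψ = 0.7192.

ψ = 0.7192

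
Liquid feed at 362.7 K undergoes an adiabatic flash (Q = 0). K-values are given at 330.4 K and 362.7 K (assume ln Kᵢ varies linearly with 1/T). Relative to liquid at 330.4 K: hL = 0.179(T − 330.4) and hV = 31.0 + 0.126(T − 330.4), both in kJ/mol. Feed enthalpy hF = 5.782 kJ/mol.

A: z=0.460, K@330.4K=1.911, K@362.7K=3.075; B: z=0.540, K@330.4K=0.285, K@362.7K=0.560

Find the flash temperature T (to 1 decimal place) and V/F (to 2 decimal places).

T = 335.0 K, V/F = 0.16

Adiabatic flash: solve Rachford–Rice at each trial T, then check hF = ψ·hV(T) + (1−ψ)·hL(T).
  T = 330.4 K: K = (1.911, 0.285), RR gives ψ = 0.051, H_out = 1.569 kJ/mol
  T = 362.7 K: K = (3.075, 0.560), RR gives ψ = 0.785, H_out = 28.779 kJ/mol
  T = 346.5 K: K = (2.449, 0.405), RR gives ψ = 0.401, H_out = 14.973 kJ/mol
  T = 338.4 K: K = (2.168, 0.341), RR gives ψ = 0.236, H_out = 8.640 kJ/mol
  T = 334.4 K: K = (2.037, 0.312), RR gives ψ = 0.148, H_out = 5.272 kJ/mol
  T = 336.4 K: K = (2.102, 0.326), RR gives ψ = 0.193, H_out = 6.989 kJ/mol
Linear interpolation between T = 334.4 (H_out = 5.272) and T = 336.4 (H_out = 6.989) on hF = 5.782 gives T ≈ 335.0 K, at which ψ = 0.16.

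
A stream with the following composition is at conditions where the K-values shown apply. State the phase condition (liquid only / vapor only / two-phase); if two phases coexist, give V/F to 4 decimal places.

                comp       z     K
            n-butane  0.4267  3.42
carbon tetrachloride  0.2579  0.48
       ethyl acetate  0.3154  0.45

ΣzᵢKᵢ = 1.7250; Σzᵢ/Kᵢ = 1.3629.
Both exceed 1, so a two-phase solution exists.
Let ψ = V/F and solve Σ zᵢ(Kᵢ−1)/(1+ψ(Kᵢ−1)) = 0.
Newton iteration, ψ⁰ = 0.45:
  ψ = 0.4500: g = 0.08871, g' = -0.8600 → ψ = 0.5532
  ψ = 0.5532: g = 0.00396, g' = -0.7914 → ψ = 0.5582
Converged at ψ = 0.5582.

two-phase, V/F = 0.5582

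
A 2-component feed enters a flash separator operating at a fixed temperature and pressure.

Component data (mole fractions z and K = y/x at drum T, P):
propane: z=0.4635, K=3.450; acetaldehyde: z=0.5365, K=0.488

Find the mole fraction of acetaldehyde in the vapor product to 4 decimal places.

Let ψ = V/F and solve Σ zᵢ(Kᵢ−1)/(1+ψ(Kᵢ−1)) = 0.
Check two-phase: ΣzᵢKᵢ = 1.8609 > 1 and Σzᵢ/Kᵢ = 1.2337 > 1, so g(0) = 0.8609 > 0 and g(1) = -0.2337 < 0.
Newton–Raphson from ψ = 0.61:
  ψ = 0.6100: g = 0.05579, g' = -0.7445 → ψ = 0.6849
  ψ = 0.6849: g = 0.00098, g' = -0.7215 → ψ = 0.6863
Converged at ψ = 0.6863.
Compositions from xᵢ = zᵢ/(1+ψ(Kᵢ−1)), yᵢ = Kᵢxᵢ:
  propane: x = 0.1729, y = 0.5964
  acetaldehyde: x = 0.8271, y = 0.4036

y_acetaldehyde = 0.4036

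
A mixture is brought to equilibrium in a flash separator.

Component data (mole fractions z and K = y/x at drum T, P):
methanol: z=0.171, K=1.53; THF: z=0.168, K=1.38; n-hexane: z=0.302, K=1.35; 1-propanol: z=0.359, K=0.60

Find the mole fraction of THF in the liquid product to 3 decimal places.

x_THF = 0.132

Let ψ = V/F and solve Σ zᵢ(Kᵢ−1)/(1+ψ(Kᵢ−1)) = 0.
Feasibility: ΣzᵢKᵢ = 1.117, Σzᵢ/Kᵢ = 1.056 — both > 1, two phases present.
Iterate (Newton) starting at ψ = 0.6:
  ψ = 0.600: g = 0.0192, g' = -0.168 → ψ = 0.714
  ψ = 0.714: g = -0.0004, g' = -0.176 → ψ = 0.711
Converged at ψ = 0.711.
Compositions from xᵢ = zᵢ/(1+ψ(Kᵢ−1)), yᵢ = Kᵢxᵢ:
  methanol: x = 0.124, y = 0.190
  THF: x = 0.132, y = 0.183
  n-hexane: x = 0.242, y = 0.326
  1-propanol: x = 0.502, y = 0.301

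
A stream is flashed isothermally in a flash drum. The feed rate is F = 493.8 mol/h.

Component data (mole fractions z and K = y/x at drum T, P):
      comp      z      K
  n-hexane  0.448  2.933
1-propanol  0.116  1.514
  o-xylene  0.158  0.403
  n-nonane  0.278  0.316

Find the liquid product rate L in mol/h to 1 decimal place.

Let β = V/F and solve Σ zᵢ(Kᵢ−1)/(1+β(Kᵢ−1)) = 0.
g(0) = ΣzᵢKᵢ − 1 = 0.641 and g(1) = 1 − Σzᵢ/Kᵢ = -0.501, so a root lies in (0, 1).
Newton–Raphson from β = 0.34:
  β = 0.340: g = 0.2072, g' = -0.941 → β = 0.560
  β = 0.560: g = 0.0121, g' = -0.873 → β = 0.574
Converged at β = 0.574.
Then V = β·F = 0.5740·493.8 = 283.4 mol/h and L = F − V = 210.4 mol/h.

L = 210.4 mol/h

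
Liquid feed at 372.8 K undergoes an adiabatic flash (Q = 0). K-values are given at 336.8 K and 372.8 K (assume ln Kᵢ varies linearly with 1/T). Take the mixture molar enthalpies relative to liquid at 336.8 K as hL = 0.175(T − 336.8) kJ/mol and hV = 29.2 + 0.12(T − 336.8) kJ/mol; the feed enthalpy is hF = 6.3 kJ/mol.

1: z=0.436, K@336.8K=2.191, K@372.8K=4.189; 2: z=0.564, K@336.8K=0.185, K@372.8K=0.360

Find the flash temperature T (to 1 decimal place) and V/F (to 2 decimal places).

Adiabatic flash: solve Rachford–Rice at each trial T, then check hF = ψ·hV(T) + (1−ψ)·hL(T).
  T = 336.8 K: K = (2.191, 0.185), RR gives ψ = 0.061, H_out = 1.793 kJ/mol
  T = 372.8 K: K = (4.189, 0.360), RR gives ψ = 0.504, H_out = 20.030 kJ/mol
  T = 354.8 K: K = (3.080, 0.262), RR gives ψ = 0.320, H_out = 12.176 kJ/mol
  T = 345.8 K: K = (2.609, 0.221), RR gives ψ = 0.209, H_out = 7.588 kJ/mol
  T = 341.3 K: K = (2.394, 0.203), RR gives ψ = 0.142, H_out = 4.902 kJ/mol
  T = 343.6 K: K = (2.502, 0.212), RR gives ψ = 0.178, H_out = 6.318 kJ/mol
Linear interpolation between T = 341.3 (H_out = 4.902) and T = 343.6 (H_out = 6.318) on hF = 6.3 gives T ≈ 343.6 K, at which ψ = 0.18.

T = 343.6 K, V/F = 0.18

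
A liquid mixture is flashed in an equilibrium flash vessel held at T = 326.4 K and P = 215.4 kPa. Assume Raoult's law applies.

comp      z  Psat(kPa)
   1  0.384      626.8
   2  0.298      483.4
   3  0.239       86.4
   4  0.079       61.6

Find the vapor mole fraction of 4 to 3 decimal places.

Raoult's law: Kᵢ = Pᵢˢᵃᵗ/P = Pᵢˢᵃᵗ/215.4.
  K_1 = 626.8/215.4 = 2.90994, K_2 = 483.4/215.4 = 2.24420, K_3 = 86.4/215.4 = 0.40111, K_4 = 61.6/215.4 = 0.28598
Let ψ = V/F and solve Σ zᵢ(Kᵢ−1)/(1+ψ(Kᵢ−1)) = 0.
Check two-phase: ΣzᵢKᵢ = 1.905 > 1 and Σzᵢ/Kᵢ = 1.137 > 1, so g(0) = 0.905 > 0 and g(1) = -0.137 < 0.
Iterate (Newton) starting at ψ = 0.68:
  ψ = 0.680: g = 0.1688, g' = -0.797 → ψ = 0.892
  ψ = 0.892: g = -0.0155, g' = -0.996 → ψ = 0.876
Converged at ψ = 0.876.
Compositions from xᵢ = zᵢ/(1+ψ(Kᵢ−1)), yᵢ = Kᵢxᵢ:
  1: x = 0.144, y = 0.418
  2: x = 0.143, y = 0.320
  3: x = 0.503, y = 0.202
  4: x = 0.211, y = 0.060

y_4 = 0.060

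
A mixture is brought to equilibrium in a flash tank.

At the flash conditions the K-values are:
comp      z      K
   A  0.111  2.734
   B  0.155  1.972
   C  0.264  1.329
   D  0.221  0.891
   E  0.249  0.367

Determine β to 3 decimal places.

β = 0.557

Newton–Raphson from β = 0.62:
  β = 0.620: g = -0.0264, g' = -0.428 → β = 0.558
  β = 0.558: g = -0.0006, g' = -0.410 → β = 0.557
Converged at β = 0.557.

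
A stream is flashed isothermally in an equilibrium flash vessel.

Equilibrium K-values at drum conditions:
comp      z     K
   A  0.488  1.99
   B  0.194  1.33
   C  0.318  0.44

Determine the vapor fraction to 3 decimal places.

ψ = 0.795

Newton–Raphson from ψ = 0.31:
  ψ = 0.310: g = 0.2123, g' = -0.443 → ψ = 0.789
  ψ = 0.789: g = 0.0032, g' = -0.484 → ψ = 0.795
Converged at ψ = 0.795.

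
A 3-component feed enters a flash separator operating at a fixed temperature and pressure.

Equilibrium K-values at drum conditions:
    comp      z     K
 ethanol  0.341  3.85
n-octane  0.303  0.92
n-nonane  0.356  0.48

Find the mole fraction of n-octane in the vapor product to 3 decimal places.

Newton–Raphson from V/F = 0.5:
  V/F = 0.500: g = 0.1254, g' = -0.649 → V/F = 0.693
  V/F = 0.693: g = 0.0115, g' = -0.550 → V/F = 0.714
Converged at V/F = 0.714.
Compositions from xᵢ = zᵢ/(1+V/F(Kᵢ−1)), yᵢ = Kᵢxᵢ:
  ethanol: x = 0.112, y = 0.433
  n-octane: x = 0.321, y = 0.296
  n-nonane: x = 0.566, y = 0.272

y_n-octane = 0.296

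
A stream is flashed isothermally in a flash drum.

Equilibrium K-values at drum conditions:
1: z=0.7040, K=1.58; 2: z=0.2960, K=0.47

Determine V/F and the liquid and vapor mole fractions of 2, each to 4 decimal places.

Rachford–Rice: g(V/F) = Σ zᵢ(Kᵢ−1)/(1+V/F(Kᵢ−1)) = 0.
Feasibility: ΣzᵢKᵢ = 1.2514, Σzᵢ/Kᵢ = 1.0754 — both > 1, two phases present.
Iterate (Newton) starting at V/F = 0.5:
  V/F = 0.5000: g = 0.10308, g' = -0.2962 → V/F = 0.8480
  V/F = 0.8480: g = -0.01124, g' = -0.3807 → V/F = 0.8185
  V/F = 0.8185: g = -0.00019, g' = -0.3682 → V/F = 0.8180
Converged at V/F = 0.8180.
Compositions from xᵢ = zᵢ/(1+V/F(Kᵢ−1)), yᵢ = Kᵢxᵢ:
  1: x = 0.4775, y = 0.7544
  2: x = 0.5225, y = 0.2456

V/F = 0.8180, x_2 = 0.5225, y_2 = 0.2456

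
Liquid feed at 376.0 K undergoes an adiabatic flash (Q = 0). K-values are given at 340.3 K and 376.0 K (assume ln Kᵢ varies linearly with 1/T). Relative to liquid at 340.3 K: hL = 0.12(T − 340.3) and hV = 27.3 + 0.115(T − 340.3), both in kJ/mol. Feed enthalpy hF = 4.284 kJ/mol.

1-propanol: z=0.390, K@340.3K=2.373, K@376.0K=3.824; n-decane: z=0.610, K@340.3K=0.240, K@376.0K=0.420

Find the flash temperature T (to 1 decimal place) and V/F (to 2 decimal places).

Adiabatic flash: solve Rachford–Rice at each trial T, then check hF = ψ·hV(T) + (1−ψ)·hL(T).
  T = 340.3 K: K = (2.373, 0.240), RR gives ψ = 0.069, H_out = 1.880 kJ/mol
  T = 376.0 K: K = (3.824, 0.420), RR gives ψ = 0.456, H_out = 16.662 kJ/mol
  T = 358.1 K: K = (3.046, 0.322), RR gives ψ = 0.277, H_out = 9.670 kJ/mol
  T = 349.2 K: K = (2.697, 0.279), RR gives ψ = 0.181, H_out = 6.013 kJ/mol
  T = 344.8 K: K = (2.534, 0.259), RR gives ψ = 0.129, H_out = 4.052 kJ/mol
  T = 347.0 K: K = (2.615, 0.269), RR gives ψ = 0.156, H_out = 5.050 kJ/mol
Linear interpolation between T = 344.8 (H_out = 4.052) and T = 347.0 (H_out = 5.050) on hF = 4.284 gives T ≈ 345.3 K, at which ψ = 0.14.

T = 345.3 K, V/F = 0.14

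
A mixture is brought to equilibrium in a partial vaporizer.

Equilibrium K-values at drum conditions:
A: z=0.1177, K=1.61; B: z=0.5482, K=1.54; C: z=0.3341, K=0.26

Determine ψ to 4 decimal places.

ψ = 0.2948

Material balance + equilibrium reduce to Σ zᵢ(Kᵢ−1)/(1+ψ(Kᵢ−1)) = 0.
Check two-phase: ΣzᵢKᵢ = 1.1206 > 1 and Σzᵢ/Kᵢ = 1.7141 > 1, so g(0) = 0.1206 > 0 and g(1) = -0.7141 < 0.
Newton iteration, ψ⁰ = 0.5:
  ψ = 0.5000: g = -0.10433, g' = -0.5858 → ψ = 0.3219
  ψ = 0.3219: g = -0.01234, g' = -0.4619 → ψ = 0.2952
  ψ = 0.2952: g = -0.00016, g' = -0.4499 → ψ = 0.2948
Converged at ψ = 0.2948.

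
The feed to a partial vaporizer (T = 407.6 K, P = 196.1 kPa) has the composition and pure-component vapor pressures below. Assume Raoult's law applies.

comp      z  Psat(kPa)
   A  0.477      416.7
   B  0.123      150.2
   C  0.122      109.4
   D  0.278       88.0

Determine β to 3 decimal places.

Raoult's law: Kᵢ = Pᵢˢᵃᵗ/P = Pᵢˢᵃᵗ/196.1.
  K_A = 416.7/196.1 = 2.12494, K_B = 150.2/196.1 = 0.76594, K_C = 109.4/196.1 = 0.55788, K_D = 88.0/196.1 = 0.44875
Rachford–Rice: g(β) = Σ zᵢ(Kᵢ−1)/(1+β(Kᵢ−1)) = 0.
Feasibility: ΣzᵢKᵢ = 1.301, Σzᵢ/Kᵢ = 1.223 — both > 1, two phases present.
Newton iteration, β⁰ = 0.42:
  β = 0.420: g = 0.0668, g' = -0.466 → β = 0.564
  β = 0.564: g = 0.0011, g' = -0.455 → β = 0.566
Converged at β = 0.566.

β = 0.566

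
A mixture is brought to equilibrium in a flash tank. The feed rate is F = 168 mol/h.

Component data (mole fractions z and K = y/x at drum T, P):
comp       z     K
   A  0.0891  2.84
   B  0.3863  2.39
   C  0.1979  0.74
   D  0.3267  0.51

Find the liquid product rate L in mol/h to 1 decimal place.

Material balance + equilibrium reduce to Σ zᵢ(Kᵢ−1)/(1+β(Kᵢ−1)) = 0.
Feasibility: ΣzᵢKᵢ = 1.4894, Σzᵢ/Kᵢ = 1.1010 — both > 1, two phases present.
Iterate (Newton) starting at β = 0.41:
  β = 0.4100: g = 0.17756, g' = -0.5404 → β = 0.7385
  β = 0.7385: g = 0.01991, g' = -0.4491 → β = 0.7829
Converged at β = 0.7829.
Then V = β·F = 0.7829·168 = 131.5 mol/h and L = F − V = 36.5 mol/h.

L = 36.5 mol/h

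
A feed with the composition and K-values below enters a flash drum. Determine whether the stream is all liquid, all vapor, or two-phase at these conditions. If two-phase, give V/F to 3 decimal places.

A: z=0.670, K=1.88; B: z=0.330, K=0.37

ΣzᵢKᵢ = 1.382; Σzᵢ/Kᵢ = 1.248.
Both exceed 1, so a two-phase solution exists.
Material balance + equilibrium reduce to Σ zᵢ(Kᵢ−1)/(1+ψ(Kᵢ−1)) = 0.
Iterate (Newton) starting at ψ = 0.5:
  ψ = 0.500: g = 0.1059, g' = -0.529 → ψ = 0.700
  ψ = 0.700: g = -0.0071, g' = -0.618 → ψ = 0.689
  ψ = 0.689: g = -0.0000, g' = -0.610 → ψ = 0.688
Converged at ψ = 0.688.

two-phase, V/F = 0.688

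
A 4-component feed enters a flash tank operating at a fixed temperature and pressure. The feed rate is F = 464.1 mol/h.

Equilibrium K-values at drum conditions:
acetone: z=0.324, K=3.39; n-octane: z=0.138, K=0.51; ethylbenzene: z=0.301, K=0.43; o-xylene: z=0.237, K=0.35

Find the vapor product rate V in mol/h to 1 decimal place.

V = 126.7 mol/h

Let β = V/F and solve Σ zᵢ(Kᵢ−1)/(1+β(Kᵢ−1)) = 0.
g(0) = ΣzᵢKᵢ − 1 = 0.381 and g(1) = 1 − Σzᵢ/Kᵢ = -0.743, so a root lies in (0, 1).
Iterate (Newton) starting at β = 0.5:
  β = 0.500: g = -0.2050, g' = -0.853 → β = 0.260
  β = 0.260: g = 0.0135, g' = -1.028 → β = 0.273
Converged at β = 0.273.
Then V = β·F = 0.2731·464.1 = 126.7 mol/h and L = F − V = 337.4 mol/h.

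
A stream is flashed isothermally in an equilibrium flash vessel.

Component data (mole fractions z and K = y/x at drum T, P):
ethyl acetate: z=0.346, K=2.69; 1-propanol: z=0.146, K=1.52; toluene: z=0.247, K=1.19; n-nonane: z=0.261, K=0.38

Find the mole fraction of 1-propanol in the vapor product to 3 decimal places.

Material balance + equilibrium reduce to Σ zᵢ(Kᵢ−1)/(1+ψ(Kᵢ−1)) = 0.
g(0) = ΣzᵢKᵢ − 1 = 0.546 and g(1) = 1 − Σzᵢ/Kᵢ = -0.119, so a root lies in (0, 1).
Newton iteration, ψ⁰ = 0.65:
  ψ = 0.650: g = 0.1061, g' = -0.535 → ψ = 0.848
  ψ = 0.848: g = -0.0080, g' = -0.639 → ψ = 0.836
Converged at ψ = 0.836.
Compositions from xᵢ = zᵢ/(1+ψ(Kᵢ−1)), yᵢ = Kᵢxᵢ:
  ethyl acetate: x = 0.143, y = 0.386
  1-propanol: x = 0.102, y = 0.155
  toluene: x = 0.213, y = 0.254
  n-nonane: x = 0.542, y = 0.206

y_1-propanol = 0.155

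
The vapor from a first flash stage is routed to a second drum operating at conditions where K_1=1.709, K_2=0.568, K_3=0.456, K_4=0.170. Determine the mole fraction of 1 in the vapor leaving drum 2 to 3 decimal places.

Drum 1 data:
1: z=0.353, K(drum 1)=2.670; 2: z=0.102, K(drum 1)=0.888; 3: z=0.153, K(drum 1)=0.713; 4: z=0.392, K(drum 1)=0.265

y_1 (drum 2) = 0.815

Drum 1:
Rachford–Rice: g(ψ₁) = Σ zᵢ(Kᵢ−1)/(1+ψ₁(Kᵢ−1)) = 0.
Feasibility: ΣzᵢKᵢ = 1.246, Σzᵢ/Kᵢ = 1.941 — both > 1, two phases present.
Iterate (Newton) starting at ψ₁ = 0.5:
  ψ₁ = 0.500: g = -0.1976, g' = -0.840 → ψ₁ = 0.265
  ψ₁ = 0.265: g = -0.0083, g' = -0.816 → ψ₁ = 0.255
Converged at ψ₁ = 0.255.
Drum-1 compositions:
  1: x = 0.248, y = 0.661
  2: x = 0.105, y = 0.093
  3: x = 0.165, y = 0.118
  4: x = 0.482, y = 0.128
Drum-2 feed = drum-1 vapor: z₂ = (0.6613, 0.0932, 0.1177, 0.1278).
Drum 2:
Newton iteration, ψ₂⁰ = 0.5:
  ψ₂ = 0.500: g = 0.0255, g' = -0.532 → ψ₂ = 0.548
  ψ₂ = 0.548: g = -0.0008, g' = -0.569 → ψ₂ = 0.546
Converged at ψ₂ = 0.546.
  1: x = 0.477, y = 0.815
  2: x = 0.122, y = 0.069
  3: x = 0.167, y = 0.076
  4: x = 0.234, y = 0.040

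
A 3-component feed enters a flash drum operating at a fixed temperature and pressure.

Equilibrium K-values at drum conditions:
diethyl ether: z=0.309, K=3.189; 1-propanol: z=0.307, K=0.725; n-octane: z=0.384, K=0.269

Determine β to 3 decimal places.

β = 0.253

Newton–Raphson from β = 0.5:
  β = 0.500: g = -0.2173, g' = -0.878 → β = 0.253
Converged at β = 0.253.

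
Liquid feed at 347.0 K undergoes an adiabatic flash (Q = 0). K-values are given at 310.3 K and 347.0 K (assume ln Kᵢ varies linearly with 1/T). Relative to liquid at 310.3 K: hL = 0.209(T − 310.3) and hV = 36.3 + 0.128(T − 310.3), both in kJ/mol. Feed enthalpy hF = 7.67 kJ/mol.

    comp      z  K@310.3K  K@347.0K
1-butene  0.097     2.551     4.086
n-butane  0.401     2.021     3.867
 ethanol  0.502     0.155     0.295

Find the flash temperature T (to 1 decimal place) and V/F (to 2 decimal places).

Adiabatic flash: solve Rachford–Rice at each trial T, then check hF = ψ·hV(T) + (1−ψ)·hL(T).
  T = 310.3 K: K = (2.551, 2.021, 0.155), RR gives ψ = 0.141, H_out = 5.110 kJ/mol
  T = 347.0 K: K = (4.086, 3.867, 0.295), RR gives ψ = 0.534, H_out = 25.459 kJ/mol
  T = 328.6 K: K = (3.269, 2.844, 0.218), RR gives ψ = 0.375, H_out = 16.886 kJ/mol
  T = 319.5 K: K = (2.900, 2.412, 0.185), RR gives ψ = 0.276, H_out = 11.739 kJ/mol
  T = 314.9 K: K = (2.722, 2.210, 0.169), RR gives ψ = 0.215, H_out = 8.668 kJ/mol
  T = 312.6 K: K = (2.636, 2.114, 0.162), RR gives ψ = 0.179, H_out = 6.961 kJ/mol
  T = 313.8 K: K = (2.681, 2.164, 0.166), RR gives ψ = 0.198, H_out = 7.868 kJ/mol
Linear interpolation between T = 312.6 (H_out = 6.961) and T = 313.8 (H_out = 7.868) on hF = 7.67 gives T ≈ 313.5 K, at which ψ = 0.19.

T = 313.5 K, V/F = 0.19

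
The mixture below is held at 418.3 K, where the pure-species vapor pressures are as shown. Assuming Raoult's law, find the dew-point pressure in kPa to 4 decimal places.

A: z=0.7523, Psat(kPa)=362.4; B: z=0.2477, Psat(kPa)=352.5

Pdew = 359.8963 kPa

At the dew point ψ → 1, so Σzᵢ/Kᵢ = 1 with Kᵢ = Pᵢˢᵃᵗ/P ⇒ 1/P = Σzᵢ/Pᵢˢᵃᵗ.
1/P = 0.7523/362.4 + 0.2477/352.5 = 0.0027786 ⇒ P = 359.8963 kPa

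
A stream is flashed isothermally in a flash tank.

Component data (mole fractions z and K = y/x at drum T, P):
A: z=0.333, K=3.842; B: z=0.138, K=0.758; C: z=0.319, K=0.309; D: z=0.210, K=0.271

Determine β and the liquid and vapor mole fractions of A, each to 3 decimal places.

β = 0.301, x_A = 0.180, y_A = 0.690

Rachford–Rice: g(β) = Σ zᵢ(Kᵢ−1)/(1+β(Kᵢ−1)) = 0.
g(0) = ΣzᵢKᵢ − 1 = 0.539 and g(1) = 1 − Σzᵢ/Kᵢ = -1.076, so a root lies in (0, 1).
Iterate (Newton) starting at β = 0.51:
  β = 0.510: g = -0.2358, g' = -1.105 → β = 0.297
  β = 0.297: g = 0.0050, g' = -1.224 → β = 0.301
Converged at β = 0.301.
Compositions from xᵢ = zᵢ/(1+β(Kᵢ−1)), yᵢ = Kᵢxᵢ:
  A: x = 0.180, y = 0.690
  B: x = 0.149, y = 0.113
  C: x = 0.403, y = 0.124
  D: x = 0.269, y = 0.073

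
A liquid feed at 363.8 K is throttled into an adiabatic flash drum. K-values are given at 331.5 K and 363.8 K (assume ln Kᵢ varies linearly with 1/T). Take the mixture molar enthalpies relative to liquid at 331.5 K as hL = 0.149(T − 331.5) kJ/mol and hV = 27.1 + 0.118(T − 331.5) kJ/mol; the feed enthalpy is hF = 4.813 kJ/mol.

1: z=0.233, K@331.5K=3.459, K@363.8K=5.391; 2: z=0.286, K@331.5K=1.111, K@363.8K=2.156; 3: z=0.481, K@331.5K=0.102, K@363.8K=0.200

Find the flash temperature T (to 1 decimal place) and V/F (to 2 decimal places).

T = 335.4 K, V/F = 0.16

Adiabatic flash: solve Rachford–Rice at each trial T, then check hF = ψ·hV(T) + (1−ψ)·hL(T).
  T = 331.5 K: K = (3.459, 1.111, 0.102), RR gives ψ = 0.112, H_out = 3.042 kJ/mol
  T = 363.8 K: K = (5.391, 2.156, 0.200), RR gives ψ = 0.422, H_out = 15.825 kJ/mol
  T = 347.6 K: K = (4.360, 1.570, 0.145), RR gives ψ = 0.282, H_out = 9.910 kJ/mol
  T = 339.6 K: K = (3.897, 1.328, 0.122), RR gives ψ = 0.202, H_out = 6.640 kJ/mol
  T = 335.6 K: K = (3.677, 1.217, 0.112), RR gives ψ = 0.159, H_out = 4.902 kJ/mol
  T = 333.6 K: K = (3.570, 1.164, 0.107), RR gives ψ = 0.137, H_out = 4.005 kJ/mol
Linear interpolation between T = 333.6 (H_out = 4.005) and T = 335.6 (H_out = 4.902) on hF = 4.813 gives T ≈ 335.4 K, at which ψ = 0.16.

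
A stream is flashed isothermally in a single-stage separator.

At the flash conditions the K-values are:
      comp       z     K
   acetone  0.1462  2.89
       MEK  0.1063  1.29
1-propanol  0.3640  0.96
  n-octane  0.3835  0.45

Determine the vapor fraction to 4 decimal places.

Material balance + equilibrium reduce to Σ zᵢ(Kᵢ−1)/(1+ψ(Kᵢ−1)) = 0.
g(0) = ΣzᵢKᵢ − 1 = 0.0817 and g(1) = 1 − Σzᵢ/Kᵢ = -0.3644, so a root lies in (0, 1).
Newton iteration, ψ⁰ = 0.5:
  ψ = 0.5000: g = -0.13680, g' = -0.3662 → ψ = 0.1264
  ψ = 0.1264: g = 0.01145, g' = -0.4831 → ψ = 0.1501
  ψ = 0.1501: g = 0.00024, g' = -0.4635 → ψ = 0.1506
Converged at ψ = 0.1506.

ψ = 0.1506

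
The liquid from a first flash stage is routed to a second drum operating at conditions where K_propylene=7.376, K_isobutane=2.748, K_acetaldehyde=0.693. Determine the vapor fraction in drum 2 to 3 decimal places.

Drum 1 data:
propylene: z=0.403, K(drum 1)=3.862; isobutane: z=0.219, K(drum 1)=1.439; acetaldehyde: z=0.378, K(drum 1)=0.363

V/F (drum 2) = 0.722

Drum 1:
Newton–Raphson from ψ₁ = 0.5:
  ψ₁ = 0.500: g = 0.2000, g' = -0.917 → ψ₁ = 0.718
  ψ₁ = 0.718: g = 0.0069, g' = -0.899 → ψ₁ = 0.726
Converged at ψ₁ = 0.726.
Drum-1 compositions:
  propylene: x = 0.131, y = 0.506
  isobutane: x = 0.166, y = 0.239
  acetaldehyde: x = 0.703, y = 0.255
Drum-2 feed = drum-1 liquid: z₂ = (0.1310, 0.1661, 0.7029).
Drum 2:
Let ψ₂ = V/F and solve Σ zᵢ(Kᵢ−1)/(1+ψ₂(Kᵢ−1)) = 0.
Check two-phase: ΣzᵢKᵢ = 1.910 > 1 and Σzᵢ/Kᵢ = 1.093 > 1, so g(0) = 0.910 > 0 and g(1) = -0.093 < 0.
Newton–Raphson from ψ₂ = 0.69:
  ψ₂ = 0.690: g = 0.0125, g' = -0.394 → ψ₂ = 0.722
Converged at ψ₂ = 0.722.
  propylene: x = 0.023, y = 0.172
  isobutane: x = 0.073, y = 0.202
  acetaldehyde: x = 0.903, y = 0.626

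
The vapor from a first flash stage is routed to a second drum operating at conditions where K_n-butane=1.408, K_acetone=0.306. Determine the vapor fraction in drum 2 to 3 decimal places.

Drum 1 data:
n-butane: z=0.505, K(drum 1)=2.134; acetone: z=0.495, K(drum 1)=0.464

V/F (drum 2) = 0.215

Drum 1:
Let ψ₁ = V/F and solve Σ zᵢ(Kᵢ−1)/(1+ψ₁(Kᵢ−1)) = 0.
Check two-phase: ΣzᵢKᵢ = 1.307 > 1 and Σzᵢ/Kᵢ = 1.303 > 1, so g(0) = 0.307 > 0 and g(1) = -0.303 < 0.
Iterate (Newton) starting at ψ₁ = 0.5:
  ψ₁ = 0.500: g = 0.0030, g' = -0.530 → ψ₁ = 0.506
Converged at ψ₁ = 0.506.
Drum-1 compositions:
  n-butane: x = 0.321, y = 0.685
  acetone: x = 0.679, y = 0.315
Drum-2 feed = drum-1 vapor: z₂ = (0.6849, 0.3151).
Drum 2:
Rachford–Rice: g(ψ₂) = Σ zᵢ(Kᵢ−1)/(1+ψ₂(Kᵢ−1)) = 0.
Feasibility: ΣzᵢKᵢ = 1.061, Σzᵢ/Kᵢ = 1.516 — both > 1, two phases present.
Binary case is linear: z₁(K₁−1)(1+ψ₂(K₂−1)) + z₂(K₂−1)(1+ψ₂(K₁−1)) = 0
⇒ ψ₂ = [z₁(K₁−1)+z₂(K₂−1)] / [−(K₁−1)(K₂−1)] = 0.0608/0.2832 = 0.215
  n-butane: x = 0.630, y = 0.887
  acetone: x = 0.370, y = 0.113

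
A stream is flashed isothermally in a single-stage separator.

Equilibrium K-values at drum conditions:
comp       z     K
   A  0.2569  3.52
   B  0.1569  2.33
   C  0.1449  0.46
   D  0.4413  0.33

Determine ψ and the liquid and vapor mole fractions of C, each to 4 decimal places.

Newton–Raphson from ψ = 0.6:
  ψ = 0.6000: g = -0.23640, g' = -0.9908 → ψ = 0.3614
  ψ = 0.3614: g = -0.00761, g' = -0.9836 → ψ = 0.3537
Converged at ψ = 0.3537.
Compositions from xᵢ = zᵢ/(1+ψ(Kᵢ−1)), yᵢ = Kᵢxᵢ:
  A: x = 0.1358, y = 0.4781
  B: x = 0.1067, y = 0.2486
  C: x = 0.1791, y = 0.0824
  D: x = 0.5784, y = 0.1909

ψ = 0.3537, x_C = 0.1791, y_C = 0.0824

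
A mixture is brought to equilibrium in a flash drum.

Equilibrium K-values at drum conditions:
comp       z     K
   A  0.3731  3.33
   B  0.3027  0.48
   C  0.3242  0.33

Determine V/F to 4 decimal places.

V/F = 0.3527

Material balance + equilibrium reduce to Σ zᵢ(Kᵢ−1)/(1+V/F(Kᵢ−1)) = 0.
g(0) = ΣzᵢKᵢ − 1 = 0.4947 and g(1) = 1 − Σzᵢ/Kᵢ = -0.7251, so a root lies in (0, 1).
Iterate (Newton) starting at V/F = 0.44:
  V/F = 0.4400: g = -0.08287, g' = -0.9241 → V/F = 0.3503
  V/F = 0.3503: g = 0.00233, g' = -0.9849 → V/F = 0.3527
Converged at V/F = 0.3527.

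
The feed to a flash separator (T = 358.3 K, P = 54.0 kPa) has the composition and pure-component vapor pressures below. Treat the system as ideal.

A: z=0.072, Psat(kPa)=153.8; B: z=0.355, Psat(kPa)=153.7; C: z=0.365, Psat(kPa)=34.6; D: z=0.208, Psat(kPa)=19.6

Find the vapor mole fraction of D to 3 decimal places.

y_D = 0.121

Raoult's law: Kᵢ = Pᵢˢᵃᵗ/P = Pᵢˢᵃᵗ/54.0.
  K_A = 153.8/54.0 = 2.84815, K_B = 153.7/54.0 = 2.84630, K_C = 34.6/54.0 = 0.64074, K_D = 19.6/54.0 = 0.36296
Material balance + equilibrium reduce to Σ zᵢ(Kᵢ−1)/(1+ψ(Kᵢ−1)) = 0.
Feasibility: ΣzᵢKᵢ = 1.525, Σzᵢ/Kᵢ = 1.293 — both > 1, two phases present.
Newton iteration, ψ⁰ = 0.5:
  ψ = 0.500: g = 0.0557, g' = -0.645 → ψ = 0.586
  ψ = 0.586: g = 0.0010, g' = -0.626 → ψ = 0.588
Converged at ψ = 0.588.
Compositions from xᵢ = zᵢ/(1+ψ(Kᵢ−1)), yᵢ = Kᵢxᵢ:
  A: x = 0.035, y = 0.098
  B: x = 0.170, y = 0.485
  C: x = 0.463, y = 0.296
  D: x = 0.333, y = 0.121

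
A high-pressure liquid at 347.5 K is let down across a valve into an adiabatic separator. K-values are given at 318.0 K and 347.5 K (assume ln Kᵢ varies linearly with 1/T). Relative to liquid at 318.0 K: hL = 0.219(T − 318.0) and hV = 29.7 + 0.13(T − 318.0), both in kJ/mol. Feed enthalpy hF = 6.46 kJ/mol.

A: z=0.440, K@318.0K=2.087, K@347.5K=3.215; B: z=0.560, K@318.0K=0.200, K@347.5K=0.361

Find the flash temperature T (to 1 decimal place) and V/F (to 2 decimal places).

Adiabatic flash: solve Rachford–Rice at each trial T, then check hF = ψ·hV(T) + (1−ψ)·hL(T).
  T = 318.0 K: K = (2.087, 0.200), RR gives ψ = 0.035, H_out = 1.034 kJ/mol
  T = 347.5 K: K = (3.215, 0.361), RR gives ψ = 0.436, H_out = 18.258 kJ/mol
  T = 332.8 K: K = (2.617, 0.273), RR gives ψ = 0.259, H_out = 10.579 kJ/mol
  T = 325.4 K: K = (2.343, 0.234), RR gives ψ = 0.158, H_out = 6.200 kJ/mol
  T = 329.1 K: K = (2.478, 0.253), RR gives ψ = 0.210, H_out = 8.461 kJ/mol
  T = 327.2 K: K = (2.408, 0.243), RR gives ψ = 0.184, H_out = 7.320 kJ/mol
Linear interpolation between T = 325.4 (H_out = 6.200) and T = 327.2 (H_out = 7.320) on hF = 6.46 gives T ≈ 325.8 K, at which ψ = 0.16.

T = 325.8 K, V/F = 0.16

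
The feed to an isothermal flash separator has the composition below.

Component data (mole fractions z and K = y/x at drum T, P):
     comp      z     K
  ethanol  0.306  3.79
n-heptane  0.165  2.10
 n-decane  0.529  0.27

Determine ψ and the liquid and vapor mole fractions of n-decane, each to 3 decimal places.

ψ = 0.387, x_n-decane = 0.737, y_n-decane = 0.199

Rachford–Rice: g(ψ) = Σ zᵢ(Kᵢ−1)/(1+ψ(Kᵢ−1)) = 0.
Check two-phase: ΣzᵢKᵢ = 1.649 > 1 and Σzᵢ/Kᵢ = 2.119 > 1, so g(0) = 0.649 > 0 and g(1) = -1.119 < 0.
Newton iteration, ψ⁰ = 0.42:
  ψ = 0.420: g = -0.0397, g' = -1.185 → ψ = 0.387
Converged at ψ = 0.387.
Compositions from xᵢ = zᵢ/(1+ψ(Kᵢ−1)), yᵢ = Kᵢxᵢ:
  ethanol: x = 0.147, y = 0.558
  n-heptane: x = 0.116, y = 0.243
  n-decane: x = 0.737, y = 0.199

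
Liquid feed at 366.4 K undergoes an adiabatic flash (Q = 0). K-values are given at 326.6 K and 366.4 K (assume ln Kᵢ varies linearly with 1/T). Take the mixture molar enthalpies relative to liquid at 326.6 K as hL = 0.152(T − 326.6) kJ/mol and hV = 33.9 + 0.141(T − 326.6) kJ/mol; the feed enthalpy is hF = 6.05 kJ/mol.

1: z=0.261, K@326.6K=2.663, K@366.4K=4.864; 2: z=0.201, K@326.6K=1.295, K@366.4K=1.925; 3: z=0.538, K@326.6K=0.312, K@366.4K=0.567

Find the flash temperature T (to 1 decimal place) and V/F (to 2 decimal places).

Adiabatic flash: solve Rachford–Rice at each trial T, then check hF = ψ·hV(T) + (1−ψ)·hL(T).
  T = 326.6 K: K = (2.663, 1.295, 0.312), RR gives ψ = 0.139, H_out = 4.722 kJ/mol
  T = 366.4 K: K = (4.864, 1.925, 0.567), RR gives ψ = 0.794, H_out = 32.625 kJ/mol
  T = 346.5 K: K = (3.662, 1.597, 0.428), RR gives ψ = 0.445, H_out = 18.008 kJ/mol
  T = 336.6 K: K = (3.140, 1.443, 0.367), RR gives ψ = 0.298, H_out = 11.603 kJ/mol
  T = 331.6 K: K = (2.895, 1.368, 0.339), RR gives ψ = 0.222, H_out = 8.265 kJ/mol
  T = 329.1 K: K = (2.778, 1.331, 0.325), RR gives ψ = 0.181, H_out = 6.527 kJ/mol
  T = 327.9 K: K = (2.722, 1.314, 0.319), RR gives ψ = 0.161, H_out = 5.670 kJ/mol
Linear interpolation between T = 327.9 (H_out = 5.670) and T = 329.1 (H_out = 6.527) on hF = 6.05 gives T ≈ 328.4 K, at which ψ = 0.17.

T = 328.4 K, V/F = 0.17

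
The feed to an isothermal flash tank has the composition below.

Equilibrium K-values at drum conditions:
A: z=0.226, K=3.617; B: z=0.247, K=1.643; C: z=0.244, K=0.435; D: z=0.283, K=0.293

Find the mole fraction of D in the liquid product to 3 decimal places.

Newton–Raphson from β = 0.56:
  β = 0.560: g = -0.1762, g' = -0.864 → β = 0.356
  β = 0.356: g = -0.0046, g' = -0.857 → β = 0.351
Converged at β = 0.351.
Compositions from xᵢ = zᵢ/(1+β(Kᵢ−1)), yᵢ = Kᵢxᵢ:
  A: x = 0.118, y = 0.426
  B: x = 0.202, y = 0.331
  C: x = 0.304, y = 0.132
  D: x = 0.376, y = 0.110

x_D = 0.376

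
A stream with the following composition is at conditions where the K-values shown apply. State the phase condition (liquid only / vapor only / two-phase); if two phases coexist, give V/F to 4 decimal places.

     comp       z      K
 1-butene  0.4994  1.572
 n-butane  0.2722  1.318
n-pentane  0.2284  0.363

two-phase, V/F = 0.7296

ΣzᵢKᵢ = 1.2267; Σzᵢ/Kᵢ = 1.1534.
Both exceed 1, so a two-phase solution exists.
Rachford–Rice: g(ψ) = Σ zᵢ(Kᵢ−1)/(1+ψ(Kᵢ−1)) = 0.
Newton iteration, ψ⁰ = 0.61:
  ψ = 0.6100: g = 0.04631, g' = -0.3570 → ψ = 0.7397
  ψ = 0.7397: g = -0.00433, g' = -0.4302 → ψ = 0.7296
Converged at ψ = 0.7296.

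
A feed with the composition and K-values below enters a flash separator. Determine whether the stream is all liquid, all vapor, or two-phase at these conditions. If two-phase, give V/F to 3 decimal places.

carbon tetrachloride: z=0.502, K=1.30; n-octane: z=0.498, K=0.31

all liquid

ΣzᵢKᵢ = 0.807; Σzᵢ/Kᵢ = 1.993.
Since ΣzᵢKᵢ < 1 the mixture is below its bubble point — single liquid phase.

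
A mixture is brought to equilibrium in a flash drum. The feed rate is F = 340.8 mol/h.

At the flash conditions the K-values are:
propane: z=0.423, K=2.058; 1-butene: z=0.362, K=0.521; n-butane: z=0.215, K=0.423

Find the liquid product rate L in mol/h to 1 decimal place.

L = 247.4 mol/h

Rachford–Rice: g(V/F) = Σ zᵢ(Kᵢ−1)/(1+V/F(Kᵢ−1)) = 0.
Feasibility: ΣzᵢKᵢ = 1.150, Σzᵢ/Kᵢ = 1.409 — both > 1, two phases present.
Newton iteration, V/F⁰ = 0.5:
  V/F = 0.500: g = -0.1097, g' = -0.488 → V/F = 0.275
  V/F = 0.275: g = -0.0005, g' = -0.495 → V/F = 0.274
Converged at V/F = 0.274.
Then V = V/F·F = 0.2740·340.8 = 93.4 mol/h and L = F − V = 247.4 mol/h.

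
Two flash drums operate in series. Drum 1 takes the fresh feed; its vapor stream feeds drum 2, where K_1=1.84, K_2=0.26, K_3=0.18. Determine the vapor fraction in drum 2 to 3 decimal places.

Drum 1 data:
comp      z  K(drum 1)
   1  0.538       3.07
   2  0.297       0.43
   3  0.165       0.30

V/F (drum 2) = 0.577

Drum 1:
Newton iteration, ψ₁⁰ = 0.57:
  ψ₁ = 0.570: g = 0.0679, g' = -0.921 → ψ₁ = 0.644
Converged at ψ₁ = 0.644.
Drum-1 compositions:
  1: x = 0.231, y = 0.708
  2: x = 0.469, y = 0.202
  3: x = 0.300, y = 0.090
Drum-2 feed = drum-1 vapor: z₂ = (0.7082, 0.2017, 0.0901).
Drum 2:
Material balance + equilibrium reduce to Σ zᵢ(Kᵢ−1)/(1+ψ₂(Kᵢ−1)) = 0.
Feasibility: ΣzᵢKᵢ = 1.372, Σzᵢ/Kᵢ = 1.661 — both > 1, two phases present.
Iterate (Newton) starting at ψ₂ = 0.5:
  ψ₂ = 0.500: g = 0.0569, g' = -0.700 → ψ₂ = 0.581
  ψ₂ = 0.581: g = -0.0033, g' = -0.787 → ψ₂ = 0.577
Converged at ψ₂ = 0.577.
  1: x = 0.477, y = 0.878
  2: x = 0.352, y = 0.092
  3: x = 0.171, y = 0.031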